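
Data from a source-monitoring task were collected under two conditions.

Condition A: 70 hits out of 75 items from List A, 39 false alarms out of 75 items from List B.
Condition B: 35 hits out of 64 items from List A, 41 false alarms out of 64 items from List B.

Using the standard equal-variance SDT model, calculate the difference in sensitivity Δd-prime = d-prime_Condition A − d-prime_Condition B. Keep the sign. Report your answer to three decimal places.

Δd-prime = 1.693

Condition A: z(0.9333) = 1.5008, z(0.5200) = 0.0502, d' = 1.4506
Condition B: z(0.5469) = 0.1178, z(0.6406) = 0.3601, d' = -0.2423
Δd' = d'_Condition A − d'_Condition B = 1.4506 − (-0.2423) = 1.6929
Condition A has the higher sensitivity.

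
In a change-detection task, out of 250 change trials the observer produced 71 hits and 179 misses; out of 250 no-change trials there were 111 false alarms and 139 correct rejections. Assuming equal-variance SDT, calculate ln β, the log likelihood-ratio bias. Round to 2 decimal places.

ln β = -0.15

H = 71/250 = 0.2840
FA = 111/250 = 0.4440
z(H) = -0.571
z(FA) = -0.141
ln β = −½·[z(H)² − z(FA)²] = −0.5 × (0.326 − 0.020) = -0.153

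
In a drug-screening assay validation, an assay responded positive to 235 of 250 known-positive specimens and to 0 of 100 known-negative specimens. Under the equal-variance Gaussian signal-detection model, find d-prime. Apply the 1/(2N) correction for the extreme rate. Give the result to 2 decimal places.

d-prime = 4.13

The false-alarm rate is 0/100 = 0, so apply the 1/(2N) correction: FA → 1/(2·100) = 0.00500.
z(H) = z(0.94000) = 1.555
z(FA) = z(0.00500) = -2.576
d' = 1.555 − (-2.576) = 4.131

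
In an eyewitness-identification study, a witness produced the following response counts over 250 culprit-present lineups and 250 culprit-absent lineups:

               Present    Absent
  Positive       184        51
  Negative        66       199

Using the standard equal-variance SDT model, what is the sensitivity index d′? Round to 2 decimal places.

H = 184/250 = 0.7360
FA = 51/250 = 0.2040
z(H) = z(0.7360) = 0.631
z(FA) = z(0.2040) = -0.827
d' = z(H) − z(FA) = 0.631 − (-0.827) = 1.458

d′ = 1.46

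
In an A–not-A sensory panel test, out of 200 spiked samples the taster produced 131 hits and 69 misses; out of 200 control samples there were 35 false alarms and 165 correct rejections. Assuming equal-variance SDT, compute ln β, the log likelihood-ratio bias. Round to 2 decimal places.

H = 131/200 = 0.6550
FA = 35/200 = 0.1750
z(H) = z(0.6550) = 0.399
z(FA) = z(0.1750) = -0.935
ln β = −½·[z(H)² − z(FA)²] = −0.5 × (0.159 − 0.874) = 0.3575

ln β = 0.36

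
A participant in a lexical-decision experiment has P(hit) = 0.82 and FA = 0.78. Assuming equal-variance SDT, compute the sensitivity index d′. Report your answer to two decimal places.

d′ = 0.14

z(0.82) = 0.9154, z(0.78) = 0.7722
d' = z(H) − z(FA) = 0.9154 − 0.7722 = 0.1432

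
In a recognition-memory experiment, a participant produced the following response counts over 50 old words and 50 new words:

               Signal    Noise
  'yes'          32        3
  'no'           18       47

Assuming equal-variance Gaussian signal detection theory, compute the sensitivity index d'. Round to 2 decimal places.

d' = 1.91

H = 32/50 = 0.6400
FA = 3/50 = 0.0600
z(0.6400) = 0.3585, z(0.0600) = -1.5548
d' = z(H) − z(FA) = 0.3585 − (-1.5548) = 1.9133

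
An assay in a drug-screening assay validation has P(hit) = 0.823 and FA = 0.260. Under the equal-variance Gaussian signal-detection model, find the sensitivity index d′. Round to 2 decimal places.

Φ⁻¹(H) = 0.927
Φ⁻¹(FA) = -0.643
d' = z(H) − z(FA) = 0.927 − (-0.643) = 1.570

d′ = 1.57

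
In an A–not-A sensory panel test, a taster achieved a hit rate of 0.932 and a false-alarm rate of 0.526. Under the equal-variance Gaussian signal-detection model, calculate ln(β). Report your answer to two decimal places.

ln β = -1.11

Φ⁻¹(H) = Φ⁻¹(0.932) = 1.491
Φ⁻¹(FA) = Φ⁻¹(0.526) = 0.065
ln β = −½·[z(H)² − z(FA)²] = −0.5 × (2.223 − 0.004) = -1.1095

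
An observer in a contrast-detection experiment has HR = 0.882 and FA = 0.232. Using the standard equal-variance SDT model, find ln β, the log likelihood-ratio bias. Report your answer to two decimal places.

z(0.882) = 1.185, z(0.232) = -0.732
ln β = −½·[z(H)² − z(FA)²] = −0.5 × (1.404 − 0.536) = -0.434

ln β = -0.43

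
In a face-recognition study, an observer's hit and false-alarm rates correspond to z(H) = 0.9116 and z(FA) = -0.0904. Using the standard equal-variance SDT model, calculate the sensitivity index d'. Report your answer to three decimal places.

d' = 1.002

d' = z(H) − z(FA) = 0.9116 − (-0.0904) = 1.0020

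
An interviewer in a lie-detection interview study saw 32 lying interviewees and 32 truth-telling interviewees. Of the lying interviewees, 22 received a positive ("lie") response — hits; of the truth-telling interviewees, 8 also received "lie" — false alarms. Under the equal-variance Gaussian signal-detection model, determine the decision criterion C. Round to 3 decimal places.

H = 22/32 = 0.6875
FA = 8/32 = 0.2500
Φ⁻¹(H) = 0.4888
Φ⁻¹(FA) = -0.6745
c = −½·[z(H) + z(FA)] = −0.5 × (0.4888 + (-0.6745)) = 0.09285

C = 0.093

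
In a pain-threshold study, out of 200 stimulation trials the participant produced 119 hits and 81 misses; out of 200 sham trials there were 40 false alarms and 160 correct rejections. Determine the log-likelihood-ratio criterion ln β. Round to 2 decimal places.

ln β = 0.33

H = 119/200 = 0.5950
FA = 40/200 = 0.2000
Φ⁻¹(H) = Φ⁻¹(0.5950) = 0.240
Φ⁻¹(FA) = Φ⁻¹(0.2000) = -0.842
ln β = −½·[z(H)² − z(FA)²] = −0.5 × (0.058 − 0.709) = 0.3255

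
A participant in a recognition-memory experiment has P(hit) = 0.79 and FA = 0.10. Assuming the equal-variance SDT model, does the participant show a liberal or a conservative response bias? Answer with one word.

z(H) = 0.806, z(FA) = -1.282
c = −½·(z(H) + z(FA)) = 0.238
c > 0 → conservative criterion (biased toward responding “no”).

conservative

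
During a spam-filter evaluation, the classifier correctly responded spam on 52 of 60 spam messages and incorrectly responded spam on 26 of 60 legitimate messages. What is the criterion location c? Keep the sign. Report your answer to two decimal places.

c = -0.47

H = 52/60 = 0.8667
FA = 26/60 = 0.4333
z(H) = 1.111
z(FA) = -0.168
c = −½·[z(H) + z(FA)] = −0.5 × (1.111 + (-0.168)) = -0.4715
c < 0: the classifier has a liberal response bias.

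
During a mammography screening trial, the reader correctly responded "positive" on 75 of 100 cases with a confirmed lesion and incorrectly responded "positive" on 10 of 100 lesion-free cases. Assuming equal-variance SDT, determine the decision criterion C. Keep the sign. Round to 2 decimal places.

H = 75/100 = 0.7500
FA = 10/100 = 0.1000
Φ⁻¹(0.7500) = 0.674, Φ⁻¹(0.1000) = -1.282
c = −½·[z(H) + z(FA)] = −0.5 × (0.674 + (-1.282)) = 0.304

C = 0.30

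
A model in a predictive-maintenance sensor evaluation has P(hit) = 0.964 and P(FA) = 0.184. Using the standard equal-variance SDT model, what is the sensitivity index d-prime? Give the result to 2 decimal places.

d-prime = 2.70

z(H) = z(0.964) = 1.7991
z(FA) = z(0.184) = -0.9002
d' = z(H) − z(FA) = 1.7991 − (-0.9002) = 2.6993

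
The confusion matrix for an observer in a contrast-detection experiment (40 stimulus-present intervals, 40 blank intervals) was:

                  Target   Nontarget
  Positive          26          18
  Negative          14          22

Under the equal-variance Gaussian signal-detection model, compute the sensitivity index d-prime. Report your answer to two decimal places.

H = 26/40 = 0.6500
FA = 18/40 = 0.4500
z(H) = z(0.6500) = 0.3853
z(FA) = z(0.4500) = -0.1257
d' = z(H) − z(FA) = 0.3853 − (-0.1257) = 0.5110

d-prime = 0.51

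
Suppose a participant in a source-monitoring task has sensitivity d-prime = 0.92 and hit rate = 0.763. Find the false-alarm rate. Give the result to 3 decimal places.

false-alarm rate = 0.419

z(hit rate) = z(0.763) = 0.7160
z(FA) = z(H) − d' = 0.7160 − 0.92 = -0.2040
false-alarm rate = Φ(-0.2040) = 0.4192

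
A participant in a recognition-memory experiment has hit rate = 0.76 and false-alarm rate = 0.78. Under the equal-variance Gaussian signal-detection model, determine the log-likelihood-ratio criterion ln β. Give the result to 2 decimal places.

ln β = 0.05

z(H) = z(0.76) = 0.706
z(FA) = z(0.78) = 0.772
ln β = −½·[z(H)² − z(FA)²] = −0.5 × (0.498 − 0.596) = 0.049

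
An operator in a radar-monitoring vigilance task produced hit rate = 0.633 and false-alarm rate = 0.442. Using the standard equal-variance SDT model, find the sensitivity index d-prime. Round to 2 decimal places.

z(H) = 0.3398
z(FA) = -0.1459
d' = z(H) − z(FA) = 0.3398 − (-0.1459) = 0.4857

d-prime = 0.49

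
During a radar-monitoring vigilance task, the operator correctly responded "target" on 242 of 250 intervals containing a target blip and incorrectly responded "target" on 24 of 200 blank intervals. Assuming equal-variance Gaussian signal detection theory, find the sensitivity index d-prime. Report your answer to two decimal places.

d-prime = 3.03

H = 242/250 = 0.9680
FA = 24/200 = 0.1200
z(H) = 1.8522
z(FA) = -1.1750
d' = z(H) − z(FA) = 1.8522 − (-1.1750) = 3.0272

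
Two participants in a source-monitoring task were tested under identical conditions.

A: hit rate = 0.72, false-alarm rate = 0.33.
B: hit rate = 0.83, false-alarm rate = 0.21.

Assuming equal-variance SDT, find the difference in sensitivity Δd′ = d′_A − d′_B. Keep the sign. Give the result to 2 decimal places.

A: z(0.72) = 0.583, z(0.33) = -0.440, d' = 1.023
B: z(0.83) = 0.954, z(0.21) = -0.806, d' = 1.760
Δd' = d'_A − d'_B = 1.023 − 1.760 = -0.737
B has the higher sensitivity.

Δd′ = -0.74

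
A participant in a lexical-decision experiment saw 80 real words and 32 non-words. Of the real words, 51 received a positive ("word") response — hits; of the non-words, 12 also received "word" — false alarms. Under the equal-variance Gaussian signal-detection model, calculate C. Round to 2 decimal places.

H = 51/80 = 0.6375
FA = 12/32 = 0.3750
z(H) = z(0.6375) = 0.3518
z(FA) = z(0.3750) = -0.3186
c = −½·[z(H) + z(FA)] = −0.5 × (0.3518 + (-0.3186)) = -0.0166

C = -0.02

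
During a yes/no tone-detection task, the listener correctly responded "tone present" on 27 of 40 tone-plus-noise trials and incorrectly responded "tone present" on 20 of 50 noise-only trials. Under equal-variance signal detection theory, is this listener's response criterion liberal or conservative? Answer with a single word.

liberal

z(H) = 0.454, z(FA) = -0.253
c = −½·(z(H) + z(FA)) = -0.1005
c < 0 → liberal criterion (biased toward responding “yes”).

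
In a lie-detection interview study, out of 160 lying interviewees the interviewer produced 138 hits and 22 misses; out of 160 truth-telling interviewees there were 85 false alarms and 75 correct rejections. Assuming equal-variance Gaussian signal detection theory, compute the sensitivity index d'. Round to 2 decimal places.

d' = 1.01

H = 138/160 = 0.8625
FA = 85/160 = 0.5312
z(H) = 1.0916
z(FA) = 0.0783
d' = z(H) − z(FA) = 1.0916 − 0.0783 = 1.0133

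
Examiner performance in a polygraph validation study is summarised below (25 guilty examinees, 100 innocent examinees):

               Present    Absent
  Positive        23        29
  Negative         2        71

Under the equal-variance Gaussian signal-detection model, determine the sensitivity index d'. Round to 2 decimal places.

H = 23/25 = 0.9200
FA = 29/100 = 0.2900
z(H) = 1.4051
z(FA) = -0.5534
d' = z(H) − z(FA) = 1.4051 − (-0.5534) = 1.9585

d' = 1.96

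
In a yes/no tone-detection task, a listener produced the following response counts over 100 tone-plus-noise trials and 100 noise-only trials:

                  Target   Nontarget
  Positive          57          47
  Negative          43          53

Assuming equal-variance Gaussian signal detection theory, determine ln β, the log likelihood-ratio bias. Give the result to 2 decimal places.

H = 57/100 = 0.5700
FA = 47/100 = 0.4700
z(H) = z(0.5700) = 0.176
z(FA) = z(0.4700) = -0.075
ln β = −½·[z(H)² − z(FA)²] = −0.5 × (0.031 − 0.006) = -0.0125

ln β = -0.01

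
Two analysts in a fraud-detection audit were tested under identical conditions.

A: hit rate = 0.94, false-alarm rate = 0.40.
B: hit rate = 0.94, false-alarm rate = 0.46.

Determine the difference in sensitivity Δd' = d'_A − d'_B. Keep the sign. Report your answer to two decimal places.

A: z(0.94) = 1.555, z(0.40) = -0.253, d' = 1.808
B: z(0.94) = 1.555, z(0.46) = -0.100, d' = 1.655
Δd' = d'_A − d'_B = 1.808 − 1.655 = 0.153
A has the higher sensitivity.

Δd' = 0.15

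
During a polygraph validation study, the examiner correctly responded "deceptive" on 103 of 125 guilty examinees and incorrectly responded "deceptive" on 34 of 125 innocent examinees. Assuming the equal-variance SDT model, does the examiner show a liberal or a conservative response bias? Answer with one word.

liberal

z(H) = 0.931, z(FA) = -0.607
c = −½·(z(H) + z(FA)) = -0.162
c < 0 → liberal criterion (biased toward responding “yes”).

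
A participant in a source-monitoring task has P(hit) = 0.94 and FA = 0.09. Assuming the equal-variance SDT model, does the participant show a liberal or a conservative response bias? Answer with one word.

z(H) = 1.555, z(FA) = -1.341
c = −½·(z(H) + z(FA)) = -0.107
c < 0 → liberal criterion (biased toward responding “yes”).

liberal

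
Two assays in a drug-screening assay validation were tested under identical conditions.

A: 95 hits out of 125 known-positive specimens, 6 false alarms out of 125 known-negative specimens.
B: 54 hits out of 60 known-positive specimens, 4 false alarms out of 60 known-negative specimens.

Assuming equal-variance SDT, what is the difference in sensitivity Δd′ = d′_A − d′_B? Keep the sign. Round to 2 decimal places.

A: z(0.7600) = 0.706, z(0.0480) = -1.665, d' = 2.371
B: z(0.9000) = 1.282, z(0.0667) = -1.501, d' = 2.783
Δd' = d'_A − d'_B = 2.371 − 2.783 = -0.412
B has the higher sensitivity.

Δd′ = -0.41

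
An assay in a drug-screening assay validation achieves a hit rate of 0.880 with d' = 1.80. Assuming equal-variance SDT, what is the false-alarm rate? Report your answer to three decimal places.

z(hit rate) = z(0.880) = 1.1750
z(FA) = z(H) − d' = 1.1750 − 1.80 = -0.6250
false-alarm rate = Φ(-0.6250) = 0.2660

false-alarm rate = 0.266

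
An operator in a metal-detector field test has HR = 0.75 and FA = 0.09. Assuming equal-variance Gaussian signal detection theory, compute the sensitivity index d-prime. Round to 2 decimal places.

d-prime = 2.02

z(0.75) = 0.6745, z(0.09) = -1.3408
d' = z(H) − z(FA) = 0.6745 − (-1.3408) = 2.0153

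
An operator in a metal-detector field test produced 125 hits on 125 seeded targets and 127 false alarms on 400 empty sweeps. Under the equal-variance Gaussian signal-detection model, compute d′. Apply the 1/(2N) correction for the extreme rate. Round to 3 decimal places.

The hit rate is 125/125 = 1, so apply the 1/(2N) correction: H → 1 − 1/(2·125) = 0.99600.
z(H) = z(0.99600) = 2.6521
z(FA) = z(0.31750) = -0.4747
d' = 2.6521 − (-0.4747) = 3.1268

d′ = 3.127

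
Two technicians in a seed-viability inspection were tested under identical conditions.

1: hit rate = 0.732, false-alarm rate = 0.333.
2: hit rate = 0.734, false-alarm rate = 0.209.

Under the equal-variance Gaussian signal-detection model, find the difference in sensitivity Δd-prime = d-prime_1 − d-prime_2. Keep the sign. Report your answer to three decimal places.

Δd-prime = -0.384

1: z(0.732) = 0.6189, z(0.333) = -0.4316, d' = 1.0505
2: z(0.734) = 0.6250, z(0.209) = -0.8099, d' = 1.4349
Δd' = d'_1 − d'_2 = 1.0505 − 1.4349 = -0.3844
2 has the higher sensitivity.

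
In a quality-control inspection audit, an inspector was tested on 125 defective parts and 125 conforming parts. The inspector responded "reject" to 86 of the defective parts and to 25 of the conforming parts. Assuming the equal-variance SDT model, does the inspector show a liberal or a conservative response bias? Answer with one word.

conservative

z(H) = 0.490, z(FA) = -0.842
c = −½·(z(H) + z(FA)) = 0.176
c > 0 → conservative criterion (biased toward responding “no”).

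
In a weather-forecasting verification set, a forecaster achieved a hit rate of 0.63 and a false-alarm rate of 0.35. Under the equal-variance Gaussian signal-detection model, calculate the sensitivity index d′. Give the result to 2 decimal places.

d′ = 0.72

z(H) = 0.3319
z(FA) = -0.3853
d' = z(H) − z(FA) = 0.3319 − (-0.3853) = 0.7172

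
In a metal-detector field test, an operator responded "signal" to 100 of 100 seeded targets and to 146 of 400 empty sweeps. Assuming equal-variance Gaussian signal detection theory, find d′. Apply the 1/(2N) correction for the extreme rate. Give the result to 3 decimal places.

d′ = 2.921

The hit rate is 100/100 = 1, so apply the 1/(2N) correction: H → 1 − 1/(2·100) = 0.99500.
z(H) = z(0.99500) = 2.5758
z(FA) = z(0.36500) = -0.3451
d' = 2.5758 − (-0.3451) = 2.9209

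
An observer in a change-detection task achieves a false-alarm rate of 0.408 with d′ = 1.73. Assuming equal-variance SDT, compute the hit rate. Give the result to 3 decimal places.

z(false-alarm rate) = z(0.408) = -0.2327
z(H) = z(FA) + d' = -0.2327 + 1.73 = 1.4973
hit rate = Φ(1.4973) = 0.9328

hit rate = 0.933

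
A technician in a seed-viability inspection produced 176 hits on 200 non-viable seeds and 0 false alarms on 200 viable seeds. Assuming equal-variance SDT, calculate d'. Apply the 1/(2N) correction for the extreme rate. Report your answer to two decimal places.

The false-alarm rate is 0/200 = 0, so apply the 1/(2N) correction: FA → 1/(2·200) = 0.00250.
z(H) = z(0.88000) = 1.175
z(FA) = z(0.00250) = -2.807
d' = 1.175 − (-2.807) = 3.982

d' = 3.98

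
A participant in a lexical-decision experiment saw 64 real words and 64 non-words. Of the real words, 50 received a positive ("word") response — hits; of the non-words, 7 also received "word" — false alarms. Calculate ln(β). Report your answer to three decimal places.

ln β = 0.455

H = 50/64 = 0.7812
FA = 7/64 = 0.1094
z(0.7812) = 0.7763, z(0.1094) = -1.2297
ln β = −½·[z(H)² − z(FA)²] = −0.5 × (0.6026 − 1.5122) = 0.4548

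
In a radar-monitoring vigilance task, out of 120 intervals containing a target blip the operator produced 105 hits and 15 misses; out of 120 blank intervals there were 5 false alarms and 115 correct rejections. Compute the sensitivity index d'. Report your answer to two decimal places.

H = 105/120 = 0.8750
FA = 5/120 = 0.0417
z(H) = z(0.8750) = 1.1503
z(FA) = z(0.0417) = -1.7313
d' = z(H) − z(FA) = 1.1503 − (-1.7313) = 2.8816

d' = 2.88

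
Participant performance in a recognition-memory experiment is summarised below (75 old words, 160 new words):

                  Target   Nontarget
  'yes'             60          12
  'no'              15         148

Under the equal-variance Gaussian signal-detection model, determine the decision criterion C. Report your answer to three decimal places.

C = 0.299

H = 60/75 = 0.8000
FA = 12/160 = 0.0750
Φ⁻¹(H) = Φ⁻¹(0.8000) = 0.8416
Φ⁻¹(FA) = Φ⁻¹(0.0750) = -1.4395
c = −½·[z(H) + z(FA)] = −0.5 × (0.8416 + (-1.4395)) = 0.29895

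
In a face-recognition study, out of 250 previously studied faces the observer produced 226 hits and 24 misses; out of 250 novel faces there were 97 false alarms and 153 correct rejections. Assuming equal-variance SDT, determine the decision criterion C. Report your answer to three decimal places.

H = 226/250 = 0.9040
FA = 97/250 = 0.3880
z(H) = 1.3047
z(FA) = -0.2845
c = −½·[z(H) + z(FA)] = −0.5 × (1.3047 + (-0.2845)) = -0.5101

C = -0.510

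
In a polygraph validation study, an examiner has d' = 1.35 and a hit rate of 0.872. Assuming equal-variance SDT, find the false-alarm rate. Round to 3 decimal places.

false-alarm rate = 0.415

z(hit rate) = z(0.872) = 1.1359
z(FA) = z(H) − d' = 1.1359 − 1.35 = -0.2141
false-alarm rate = Φ(-0.2141) = 0.4152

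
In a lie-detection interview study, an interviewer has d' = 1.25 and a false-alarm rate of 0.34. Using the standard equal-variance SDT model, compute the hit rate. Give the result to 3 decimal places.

z(false-alarm rate) = z(0.34) = -0.4125
z(H) = z(FA) + d' = -0.4125 + 1.25 = 0.8375
hit rate = Φ(0.8375) = 0.7988

hit rate = 0.799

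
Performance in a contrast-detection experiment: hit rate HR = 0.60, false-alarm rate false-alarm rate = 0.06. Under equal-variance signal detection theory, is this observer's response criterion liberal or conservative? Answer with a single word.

conservative

z(H) = 0.253, z(FA) = -1.555
c = −½·(z(H) + z(FA)) = 0.651
c > 0 → conservative criterion (biased toward responding “no”).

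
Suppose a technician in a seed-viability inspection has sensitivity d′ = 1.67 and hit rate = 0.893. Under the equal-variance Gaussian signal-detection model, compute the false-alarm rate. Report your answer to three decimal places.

z(hit rate) = z(0.893) = 1.2426
z(FA) = z(H) − d' = 1.2426 − 1.67 = -0.4274
false-alarm rate = Φ(-0.4274) = 0.3345

false-alarm rate = 0.335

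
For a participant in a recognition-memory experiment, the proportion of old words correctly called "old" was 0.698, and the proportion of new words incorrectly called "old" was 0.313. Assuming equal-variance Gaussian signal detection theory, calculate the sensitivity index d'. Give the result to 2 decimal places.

d' = 1.01

Φ⁻¹(H) = Φ⁻¹(0.698) = 0.519
Φ⁻¹(FA) = Φ⁻¹(0.313) = -0.487
d' = z(H) − z(FA) = 0.519 − (-0.487) = 1.006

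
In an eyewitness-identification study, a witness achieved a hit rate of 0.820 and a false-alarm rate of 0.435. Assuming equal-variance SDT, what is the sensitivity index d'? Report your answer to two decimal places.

z(0.820) = 0.9154, z(0.435) = -0.1637
d' = z(H) − z(FA) = 0.9154 − (-0.1637) = 1.0791

d' = 1.08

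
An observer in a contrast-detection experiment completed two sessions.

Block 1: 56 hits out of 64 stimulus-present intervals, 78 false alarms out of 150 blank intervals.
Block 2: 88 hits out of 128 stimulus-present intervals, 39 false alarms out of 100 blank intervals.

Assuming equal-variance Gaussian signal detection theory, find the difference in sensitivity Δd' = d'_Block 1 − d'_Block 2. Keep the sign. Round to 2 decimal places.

Block 1: z(0.8750) = 1.150, z(0.5200) = 0.050, d' = 1.100
Block 2: z(0.6875) = 0.489, z(0.3900) = -0.279, d' = 0.768
Δd' = d'_Block 1 − d'_Block 2 = 1.100 − 0.768 = 0.332
Block 1 has the higher sensitivity.

Δd' = 0.33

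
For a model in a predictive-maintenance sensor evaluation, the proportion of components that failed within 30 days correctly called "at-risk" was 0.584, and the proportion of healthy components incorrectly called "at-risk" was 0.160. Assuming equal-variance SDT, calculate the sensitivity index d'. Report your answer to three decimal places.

d' = 1.207

Φ⁻¹(0.584) = 0.2121, Φ⁻¹(0.160) = -0.9945
d' = z(H) − z(FA) = 0.2121 − (-0.9945) = 1.2066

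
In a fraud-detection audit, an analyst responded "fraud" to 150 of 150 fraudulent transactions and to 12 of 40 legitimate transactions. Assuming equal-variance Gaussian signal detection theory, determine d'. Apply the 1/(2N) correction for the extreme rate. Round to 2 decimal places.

The hit rate is 150/150 = 1, so apply the 1/(2N) correction: H → 1 − 1/(2·150) = 0.99667.
z(H) = z(0.99667) = 2.713
z(FA) = z(0.30000) = -0.524
d' = 2.713 − (-0.524) = 3.237

d' = 3.24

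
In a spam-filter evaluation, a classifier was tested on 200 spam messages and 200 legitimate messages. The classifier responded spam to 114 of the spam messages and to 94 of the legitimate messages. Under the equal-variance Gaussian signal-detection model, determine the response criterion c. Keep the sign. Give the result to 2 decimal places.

H = 114/200 = 0.5700
FA = 94/200 = 0.4700
Φ⁻¹(H) = 0.1764
Φ⁻¹(FA) = -0.0753
c = −½·[z(H) + z(FA)] = −0.5 × (0.1764 + (-0.0753)) = -0.05055

c = -0.05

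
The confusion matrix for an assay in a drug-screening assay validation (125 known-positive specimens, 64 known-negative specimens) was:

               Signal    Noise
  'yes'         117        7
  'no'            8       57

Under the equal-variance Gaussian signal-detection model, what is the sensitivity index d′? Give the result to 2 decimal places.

d′ = 2.75

H = 117/125 = 0.9360
FA = 7/64 = 0.1094
z(0.9360) = 1.5220, z(0.1094) = -1.2297
d' = z(H) − z(FA) = 1.5220 − (-1.2297) = 2.7517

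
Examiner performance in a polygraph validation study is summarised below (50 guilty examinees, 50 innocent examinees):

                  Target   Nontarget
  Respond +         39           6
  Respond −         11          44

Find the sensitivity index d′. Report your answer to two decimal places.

d′ = 1.95

H = 39/50 = 0.7800
FA = 6/50 = 0.1200
z(H) = 0.7722
z(FA) = -1.1750
d' = z(H) − z(FA) = 0.7722 − (-1.1750) = 1.9472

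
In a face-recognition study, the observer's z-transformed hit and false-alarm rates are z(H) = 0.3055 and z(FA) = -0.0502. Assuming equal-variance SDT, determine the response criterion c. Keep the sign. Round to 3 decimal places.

c = −½·[z(H) + z(FA)] = −½·(0.3055 + (-0.0502)) = -0.12765

c = -0.128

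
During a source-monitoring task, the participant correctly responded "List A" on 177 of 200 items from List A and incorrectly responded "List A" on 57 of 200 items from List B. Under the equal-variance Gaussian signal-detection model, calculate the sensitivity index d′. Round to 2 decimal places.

H = 177/200 = 0.8850
FA = 57/200 = 0.2850
Φ⁻¹(0.8850) = 1.2004, Φ⁻¹(0.2850) = -0.5681
d' = z(H) − z(FA) = 1.2004 − (-0.5681) = 1.7685

d′ = 1.77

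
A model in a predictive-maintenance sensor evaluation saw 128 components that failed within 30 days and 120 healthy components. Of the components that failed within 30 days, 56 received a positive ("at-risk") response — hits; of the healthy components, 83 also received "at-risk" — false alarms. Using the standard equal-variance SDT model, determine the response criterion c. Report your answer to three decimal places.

H = 56/128 = 0.4375
FA = 83/120 = 0.6917
z(0.4375) = -0.1573, z(0.6917) = 0.5007
c = −½·[z(H) + z(FA)] = −0.5 × (-0.1573 + 0.5007) = -0.1717
c < 0: the model has a liberal response bias.

c = -0.172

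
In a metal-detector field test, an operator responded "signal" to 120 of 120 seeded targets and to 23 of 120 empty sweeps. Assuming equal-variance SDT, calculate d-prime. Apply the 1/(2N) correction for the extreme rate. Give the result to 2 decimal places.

d-prime = 3.51

The hit rate is 120/120 = 1, so apply the 1/(2N) correction: H → 1 − 1/(2·120) = 0.99583.
z(H) = z(0.99583) = 2.638
z(FA) = z(0.19167) = -0.872
d' = 2.638 − (-0.872) = 3.510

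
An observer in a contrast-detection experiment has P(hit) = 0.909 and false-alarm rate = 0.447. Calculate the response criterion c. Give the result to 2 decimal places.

c = -0.60

Φ⁻¹(0.909) = 1.335, Φ⁻¹(0.447) = -0.133
c = −½·[z(H) + z(FA)] = −0.5 × (1.335 + (-0.133)) = -0.601
c < 0: the observer has a liberal response bias.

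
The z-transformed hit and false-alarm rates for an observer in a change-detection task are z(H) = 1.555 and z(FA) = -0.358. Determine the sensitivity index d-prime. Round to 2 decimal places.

d-prime = 1.91

d' = z(H) − z(FA) = 1.555 − (-0.358) = 1.913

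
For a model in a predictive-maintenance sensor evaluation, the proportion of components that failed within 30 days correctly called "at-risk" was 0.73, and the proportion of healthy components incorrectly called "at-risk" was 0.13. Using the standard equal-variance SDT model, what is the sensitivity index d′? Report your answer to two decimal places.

z(H) = 0.613
z(FA) = -1.126
d' = z(H) − z(FA) = 0.613 − (-1.126) = 1.739

d′ = 1.74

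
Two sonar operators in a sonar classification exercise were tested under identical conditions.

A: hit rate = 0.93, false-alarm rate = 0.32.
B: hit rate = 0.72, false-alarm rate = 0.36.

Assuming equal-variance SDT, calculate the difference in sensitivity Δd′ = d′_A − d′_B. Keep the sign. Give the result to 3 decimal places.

Δd′ = 1.002

A: z(0.93) = 1.4758, z(0.32) = -0.4677, d' = 1.9435
B: z(0.72) = 0.5828, z(0.36) = -0.3585, d' = 0.9413
Δd' = d'_A − d'_B = 1.9435 − 0.9413 = 1.0022
A has the higher sensitivity.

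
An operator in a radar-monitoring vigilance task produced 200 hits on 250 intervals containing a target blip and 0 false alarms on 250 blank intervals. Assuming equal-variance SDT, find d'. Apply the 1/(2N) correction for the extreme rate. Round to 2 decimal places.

d' = 3.72

The false-alarm rate is 0/250 = 0, so apply the 1/(2N) correction: FA → 1/(2·250) = 0.00200.
z(H) = z(0.80000) = 0.842
z(FA) = z(0.00200) = -2.878
d' = 0.842 − (-2.878) = 3.720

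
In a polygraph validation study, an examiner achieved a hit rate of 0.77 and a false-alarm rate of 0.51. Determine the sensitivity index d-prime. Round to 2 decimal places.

Φ⁻¹(0.77) = 0.739, Φ⁻¹(0.51) = 0.025
d' = z(H) − z(FA) = 0.739 − 0.025 = 0.714

d-prime = 0.71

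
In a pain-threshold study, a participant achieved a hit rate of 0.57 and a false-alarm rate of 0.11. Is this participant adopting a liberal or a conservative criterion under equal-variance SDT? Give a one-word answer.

conservative

z(H) = 0.176, z(FA) = -1.227
c = −½·(z(H) + z(FA)) = 0.5255
c > 0 → conservative criterion (biased toward responding “no”).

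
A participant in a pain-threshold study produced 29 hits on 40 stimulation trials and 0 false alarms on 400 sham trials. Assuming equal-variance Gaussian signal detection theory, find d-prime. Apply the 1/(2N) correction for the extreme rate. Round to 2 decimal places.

The false-alarm rate is 0/400 = 0, so apply the 1/(2N) correction: FA → 1/(2·400) = 0.00125.
z(H) = z(0.72500) = 0.598
z(FA) = z(0.00125) = -3.023
d' = 0.598 − (-3.023) = 3.621

d-prime = 3.62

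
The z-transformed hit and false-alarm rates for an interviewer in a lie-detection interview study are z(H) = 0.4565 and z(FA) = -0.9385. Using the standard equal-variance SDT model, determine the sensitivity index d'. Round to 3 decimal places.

d' = z(H) − z(FA) = 0.4565 − (-0.9385) = 1.3950

d' = 1.395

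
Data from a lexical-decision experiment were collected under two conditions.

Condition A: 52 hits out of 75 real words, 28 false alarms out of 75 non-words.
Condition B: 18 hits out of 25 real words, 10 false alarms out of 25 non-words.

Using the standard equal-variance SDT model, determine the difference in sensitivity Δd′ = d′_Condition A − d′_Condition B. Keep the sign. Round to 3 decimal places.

Condition A: z(0.6933) = 0.5052, z(0.3733) = -0.3231, d' = 0.8283
Condition B: z(0.7200) = 0.5828, z(0.4000) = -0.2533, d' = 0.8361
Δd' = d'_Condition A − d'_Condition B = 0.8283 − 0.8361 = -0.0078
Condition B has the higher sensitivity.

Δd′ = -0.008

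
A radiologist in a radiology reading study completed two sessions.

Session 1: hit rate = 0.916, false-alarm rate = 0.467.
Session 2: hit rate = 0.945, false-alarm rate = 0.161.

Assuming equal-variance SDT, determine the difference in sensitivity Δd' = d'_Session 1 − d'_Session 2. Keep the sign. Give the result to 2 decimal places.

Session 1: z(0.916) = 1.379, z(0.467) = -0.083, d' = 1.462
Session 2: z(0.945) = 1.598, z(0.161) = -0.990, d' = 2.588
Δd' = d'_Session 1 − d'_Session 2 = 1.462 − 2.588 = -1.126
Session 2 has the higher sensitivity.

Δd' = -1.13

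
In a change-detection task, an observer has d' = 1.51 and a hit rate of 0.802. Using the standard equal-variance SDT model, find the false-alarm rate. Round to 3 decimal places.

z(hit rate) = z(0.802) = 0.8488
z(FA) = z(H) − d' = 0.8488 − 1.51 = -0.6612
false-alarm rate = Φ(-0.6612) = 0.2542

false-alarm rate = 0.254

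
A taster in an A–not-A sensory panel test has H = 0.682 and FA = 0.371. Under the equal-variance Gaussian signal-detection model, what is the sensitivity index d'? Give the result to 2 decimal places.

z(H) = z(0.682) = 0.4733
z(FA) = z(0.371) = -0.3292
d' = z(H) − z(FA) = 0.4733 − (-0.3292) = 0.8025

d' = 0.80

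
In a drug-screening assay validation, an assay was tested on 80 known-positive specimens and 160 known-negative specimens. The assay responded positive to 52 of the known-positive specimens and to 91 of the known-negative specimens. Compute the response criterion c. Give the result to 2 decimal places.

H = 52/80 = 0.6500
FA = 91/160 = 0.5687
Φ⁻¹(H) = Φ⁻¹(0.6500) = 0.3853
Φ⁻¹(FA) = Φ⁻¹(0.5687) = 0.1731
c = −½·[z(H) + z(FA)] = −0.5 × (0.3853 + 0.1731) = -0.2792

c = -0.28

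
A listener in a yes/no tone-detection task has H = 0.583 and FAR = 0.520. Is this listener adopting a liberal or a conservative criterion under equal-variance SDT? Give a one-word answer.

z(H) = 0.210, z(FA) = 0.050
c = −½·(z(H) + z(FA)) = -0.130
c < 0 → liberal criterion (biased toward responding “yes”).

liberal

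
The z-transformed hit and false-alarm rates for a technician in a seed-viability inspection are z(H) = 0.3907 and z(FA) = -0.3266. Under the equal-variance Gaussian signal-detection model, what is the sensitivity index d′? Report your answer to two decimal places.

d' = z(H) − z(FA) = 0.3907 − (-0.3266) = 0.7173

d′ = 0.72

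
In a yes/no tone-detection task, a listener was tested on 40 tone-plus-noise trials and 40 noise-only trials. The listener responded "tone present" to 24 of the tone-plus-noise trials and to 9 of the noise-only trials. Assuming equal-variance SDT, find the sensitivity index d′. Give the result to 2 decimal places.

d′ = 1.01

H = 24/40 = 0.6000
FA = 9/40 = 0.2250
z(0.6000) = 0.253, z(0.2250) = -0.755
d' = z(H) − z(FA) = 0.253 − (-0.755) = 1.008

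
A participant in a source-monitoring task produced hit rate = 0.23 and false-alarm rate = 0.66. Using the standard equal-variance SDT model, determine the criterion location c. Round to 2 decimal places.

z(0.23) = -0.739, z(0.66) = 0.412
c = −½·[z(H) + z(FA)] = −0.5 × (-0.739 + 0.412) = 0.1635
c > 0: the participant has a conservative response bias.

c = 0.16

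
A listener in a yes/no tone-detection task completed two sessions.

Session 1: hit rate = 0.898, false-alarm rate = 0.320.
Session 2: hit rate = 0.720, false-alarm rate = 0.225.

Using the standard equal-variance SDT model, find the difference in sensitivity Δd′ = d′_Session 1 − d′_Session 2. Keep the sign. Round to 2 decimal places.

Δd′ = 0.40

Session 1: z(0.898) = 1.270, z(0.320) = -0.468, d' = 1.738
Session 2: z(0.720) = 0.583, z(0.225) = -0.755, d' = 1.338
Δd' = d'_Session 1 − d'_Session 2 = 1.738 − 1.338 = 0.400
Session 1 has the higher sensitivity.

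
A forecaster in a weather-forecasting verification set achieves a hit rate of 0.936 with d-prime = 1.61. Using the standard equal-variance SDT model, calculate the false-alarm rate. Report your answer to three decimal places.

false-alarm rate = 0.465

z(hit rate) = z(0.936) = 1.5220
z(FA) = z(H) − d' = 1.5220 − 1.61 = -0.0880
false-alarm rate = Φ(-0.0880) = 0.4649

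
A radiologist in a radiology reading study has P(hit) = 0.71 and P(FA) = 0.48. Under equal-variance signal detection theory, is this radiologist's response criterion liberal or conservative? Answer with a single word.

liberal

z(H) = 0.553, z(FA) = -0.050
c = −½·(z(H) + z(FA)) = -0.2515
c < 0 → liberal criterion (biased toward responding “yes”).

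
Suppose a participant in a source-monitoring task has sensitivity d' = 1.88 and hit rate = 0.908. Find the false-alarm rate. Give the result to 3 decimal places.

z(hit rate) = z(0.908) = 1.3285
z(FA) = z(H) − d' = 1.3285 − 1.88 = -0.5515
false-alarm rate = Φ(-0.5515) = 0.2906

false-alarm rate = 0.291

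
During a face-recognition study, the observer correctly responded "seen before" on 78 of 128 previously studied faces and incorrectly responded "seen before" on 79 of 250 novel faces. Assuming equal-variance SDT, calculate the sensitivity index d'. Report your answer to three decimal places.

H = 78/128 = 0.6094
FA = 79/250 = 0.3160
z(H) = 0.2778
z(FA) = -0.4789
d' = z(H) − z(FA) = 0.2778 − (-0.4789) = 0.7567

d' = 0.757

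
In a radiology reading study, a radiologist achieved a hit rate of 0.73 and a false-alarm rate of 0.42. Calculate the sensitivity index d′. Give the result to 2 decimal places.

z(0.73) = 0.6128, z(0.42) = -0.2019
d' = z(H) − z(FA) = 0.6128 − (-0.2019) = 0.8147

d′ = 0.81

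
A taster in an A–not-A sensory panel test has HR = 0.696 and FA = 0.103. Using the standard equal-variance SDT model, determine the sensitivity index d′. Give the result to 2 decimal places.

d′ = 1.78

z(H) = 0.513
z(FA) = -1.265
d' = z(H) − z(FA) = 0.513 − (-1.265) = 1.778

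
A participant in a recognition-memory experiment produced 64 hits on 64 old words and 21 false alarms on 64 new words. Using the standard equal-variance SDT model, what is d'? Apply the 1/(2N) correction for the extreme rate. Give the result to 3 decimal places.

The hit rate is 64/64 = 1, so apply the 1/(2N) correction: H → 1 − 1/(2·64) = 0.99219.
z(H) = z(0.99219) = 2.4177
z(FA) = z(0.32812) = -0.4451
d' = 2.4177 − (-0.4451) = 2.8628

d' = 2.863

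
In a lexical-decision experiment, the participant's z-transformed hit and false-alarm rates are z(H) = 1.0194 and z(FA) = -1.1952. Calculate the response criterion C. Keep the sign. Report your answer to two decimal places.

c = −½·[z(H) + z(FA)] = −½·(1.0194 + (-1.1952)) = 0.0879

C = 0.09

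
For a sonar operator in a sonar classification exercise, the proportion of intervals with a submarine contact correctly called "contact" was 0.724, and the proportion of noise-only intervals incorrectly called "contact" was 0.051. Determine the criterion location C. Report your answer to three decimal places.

C = 0.520

z(H) = 0.5948
z(FA) = -1.6352
c = −½·[z(H) + z(FA)] = −0.5 × (0.5948 + (-1.6352)) = 0.5202
c > 0: the sonar operator has a conservative response bias.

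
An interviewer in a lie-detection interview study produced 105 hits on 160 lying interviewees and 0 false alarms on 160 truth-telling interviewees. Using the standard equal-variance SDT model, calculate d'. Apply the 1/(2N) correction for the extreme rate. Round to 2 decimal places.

d' = 3.14

The false-alarm rate is 0/160 = 0, so apply the 1/(2N) correction: FA → 1/(2·160) = 0.00313.
z(H) = z(0.65625) = 0.402
z(FA) = z(0.00313) = -2.734
d' = 0.402 − (-2.734) = 3.136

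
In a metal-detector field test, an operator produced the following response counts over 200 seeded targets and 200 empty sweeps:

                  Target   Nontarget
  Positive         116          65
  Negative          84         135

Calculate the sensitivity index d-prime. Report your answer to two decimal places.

H = 116/200 = 0.5800
FA = 65/200 = 0.3250
z(H) = z(0.5800) = 0.2019
z(FA) = z(0.3250) = -0.4538
d' = z(H) − z(FA) = 0.2019 − (-0.4538) = 0.6557

d-prime = 0.66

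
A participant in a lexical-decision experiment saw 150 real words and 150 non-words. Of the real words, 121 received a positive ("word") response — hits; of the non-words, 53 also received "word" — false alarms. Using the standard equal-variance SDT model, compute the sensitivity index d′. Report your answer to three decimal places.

H = 121/150 = 0.8067
FA = 53/150 = 0.3533
Φ⁻¹(H) = Φ⁻¹(0.8067) = 0.8658
Φ⁻¹(FA) = Φ⁻¹(0.3533) = -0.3764
d' = z(H) − z(FA) = 0.8658 − (-0.3764) = 1.2422

d′ = 1.242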